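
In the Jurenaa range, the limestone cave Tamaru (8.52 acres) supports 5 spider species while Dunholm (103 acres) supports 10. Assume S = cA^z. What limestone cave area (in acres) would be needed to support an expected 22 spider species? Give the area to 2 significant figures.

1800 acres

z = ln(10/5) / ln(103/8.52) = 0.6931 / 2.4923 = 0.2781
c = 5 / 8.52^0.2781 = 5 / 1.815 = 2.756
A = (22/2.756)^(1/0.2781) ⇒ ln A = ln(7.984)/0.2781 = 7.4697
A = e^7.4697 ≈ 1754 acres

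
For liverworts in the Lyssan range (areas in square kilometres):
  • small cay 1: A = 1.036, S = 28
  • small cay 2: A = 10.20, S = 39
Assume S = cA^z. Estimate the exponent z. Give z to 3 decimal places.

Taking logs: ln S = ln c + z ln A, so z = (ln S₂ − ln S₁)/(ln A₂ − ln A₁).
z = ln(39/28) / ln(10.2/1.036) = ln(1.393) / ln(9.846) = 0.3314 / 2.2870 = 0.1449

0.145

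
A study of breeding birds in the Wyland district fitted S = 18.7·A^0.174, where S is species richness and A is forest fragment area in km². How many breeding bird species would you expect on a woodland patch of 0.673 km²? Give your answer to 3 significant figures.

17.5

S = 18.7 × 0.673^0.174 = 18.7 × 0.9334 ≈ 17.45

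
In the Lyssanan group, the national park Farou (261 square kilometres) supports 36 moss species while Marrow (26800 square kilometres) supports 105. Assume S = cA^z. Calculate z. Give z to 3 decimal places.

Taking logs: ln S = ln c + z ln A, so z = (ln S₂ − ln S₁)/(ln A₂ − ln A₁).
z = ln(105/36) / ln(26800/261) = ln(2.917) / ln(102.7) = 1.0704 / 4.6316 = 0.2311

0.231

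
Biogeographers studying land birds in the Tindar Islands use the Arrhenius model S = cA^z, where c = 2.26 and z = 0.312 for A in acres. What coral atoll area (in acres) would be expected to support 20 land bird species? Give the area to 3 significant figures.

1080 acres

20 = 2.26 × A^0.312  ⇒  A^0.312 = 20/2.26 = 8.85
ln A = ln(8.85) / 0.312 = 2.1804 / 0.312 = 6.9884
A = e^6.9884 ≈ 1084 acres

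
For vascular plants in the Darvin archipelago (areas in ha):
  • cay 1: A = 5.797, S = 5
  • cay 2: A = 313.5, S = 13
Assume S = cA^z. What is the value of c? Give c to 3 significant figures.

z = ln(S₂/S₁) / ln(A₂/A₁) = ln(13/5) / ln(313.5/5.797) = 0.9555 / 3.9905 = 0.2394
c = S₁ / A₁^z = 5 / 5.797^0.2394 = 5 / 1.523 = 3.283

3.28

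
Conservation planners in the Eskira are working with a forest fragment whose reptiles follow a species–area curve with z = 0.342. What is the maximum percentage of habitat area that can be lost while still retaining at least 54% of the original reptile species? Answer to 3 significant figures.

Need (A_new/A_old)^0.342 = 0.54, so A_new/A_old = 0.54^(1/0.342) = 0.54^2.924
ln(A_new/A_old) = ln 0.54 / 0.342 = -0.6162 / 0.342 = -1.8017
A_new/A_old = e^-1.8017 ≈ 0.165
Fraction that can be lost = 1 − 0.165 = 0.835

83.5%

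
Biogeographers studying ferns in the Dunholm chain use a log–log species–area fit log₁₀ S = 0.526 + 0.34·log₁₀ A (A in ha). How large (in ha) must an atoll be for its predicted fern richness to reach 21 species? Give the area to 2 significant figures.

220 ha

21 = 3.357 × A^0.34  ⇒  A^0.34 = 21/3.357 = 6.255
ln A = ln(6.255) / 0.34 = 1.8334 / 0.34 = 5.3922
A = e^5.3922 ≈ 219.7 ha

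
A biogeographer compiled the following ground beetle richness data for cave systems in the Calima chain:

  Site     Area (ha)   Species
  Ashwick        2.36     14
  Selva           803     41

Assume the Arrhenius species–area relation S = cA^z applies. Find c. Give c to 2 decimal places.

z = ln(S₂/S₁) / ln(A₂/A₁) = ln(41/14) / ln(803/2.36) = 1.0745 / 5.8297 = 0.1843
c = S₁ / A₁^z = 14 / 2.36^0.1843 = 14 / 1.171 = 11.95

11.95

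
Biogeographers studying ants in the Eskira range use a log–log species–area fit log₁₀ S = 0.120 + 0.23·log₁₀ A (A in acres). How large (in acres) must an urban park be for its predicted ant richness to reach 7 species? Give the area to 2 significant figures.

7 = 1.318 × A^0.23  ⇒  A^0.23 = 7/1.318 = 5.31
ln A = ln(5.31) / 0.23 = 1.6696 / 0.23 = 7.2591
A = e^7.2591 ≈ 1421 acres

1400 acres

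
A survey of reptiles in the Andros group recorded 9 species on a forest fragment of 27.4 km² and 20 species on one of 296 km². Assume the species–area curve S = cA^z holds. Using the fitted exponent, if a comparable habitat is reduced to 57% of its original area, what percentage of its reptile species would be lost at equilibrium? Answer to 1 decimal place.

z = ln(20/9) / ln(296/27.4) = 0.7985 / 2.3798 = 0.3355
S_new/S_old = (A_new/A_old)^z = 0.57^0.3355 = exp(0.3355 × -0.5621) = 0.8281
Fraction lost = 1 − 0.8281 = 0.1719

17.2%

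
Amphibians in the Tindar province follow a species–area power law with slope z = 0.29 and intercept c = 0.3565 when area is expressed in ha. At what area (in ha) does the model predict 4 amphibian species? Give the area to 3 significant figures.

4 = 0.3565 × A^0.29  ⇒  A^0.29 = 4/0.3565 = 11.22
ln A = ln(11.22) / 0.29 = 2.4177 / 0.29 = 8.3369
A = e^8.3369 ≈ 4175 ha

4180 ha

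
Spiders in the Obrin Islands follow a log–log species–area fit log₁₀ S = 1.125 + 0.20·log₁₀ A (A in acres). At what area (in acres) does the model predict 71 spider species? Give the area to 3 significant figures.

4280 acres

71 = 13.34 × A^0.2  ⇒  A^0.2 = 71/13.34 = 5.324
ln A = ln(5.324) / 0.2 = 1.6723 / 0.2 = 8.3614
A = e^8.3614 ≈ 4279 acres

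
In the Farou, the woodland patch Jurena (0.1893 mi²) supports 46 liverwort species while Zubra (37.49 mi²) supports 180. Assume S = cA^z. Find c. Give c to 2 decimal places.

z = ln(S₂/S₁) / ln(A₂/A₁) = ln(180/46) / ln(37.49/0.1893) = 1.3643 / 5.2885 = 0.2580
c = S₁ / A₁^z = 46 / 0.1893^0.2580 = 46 / 0.6509 = 70.67

70.67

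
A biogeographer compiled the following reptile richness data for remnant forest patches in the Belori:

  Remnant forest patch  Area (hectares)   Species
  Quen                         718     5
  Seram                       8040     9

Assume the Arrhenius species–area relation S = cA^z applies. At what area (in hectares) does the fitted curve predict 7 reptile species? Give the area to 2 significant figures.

z = ln(9/5) / ln(8040/718) = 0.5878 / 2.4157 = 0.2433
c = 5 / 718^0.2433 = 5 / 4.954 = 1.009
A = (7/1.009)^(1/0.2433) ⇒ ln A = ln(6.935)/0.2433 = 7.9593
A = e^7.9593 ≈ 2862 hectares

2900 hectares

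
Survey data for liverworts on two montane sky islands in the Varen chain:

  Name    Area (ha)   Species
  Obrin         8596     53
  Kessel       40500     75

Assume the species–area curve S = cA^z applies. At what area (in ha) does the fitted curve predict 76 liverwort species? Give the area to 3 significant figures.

z = ln(75/53) / ln(40500/8596) = 0.3472 / 1.5500 = 0.2240
c = 53 / 8596^0.2240 = 53 / 7.608 = 6.966
A = (76/6.966)^(1/0.2240) ⇒ ln A = ln(10.91)/0.2240 = 10.6682
A = e^10.6682 ≈ 42967 ha

43000 ha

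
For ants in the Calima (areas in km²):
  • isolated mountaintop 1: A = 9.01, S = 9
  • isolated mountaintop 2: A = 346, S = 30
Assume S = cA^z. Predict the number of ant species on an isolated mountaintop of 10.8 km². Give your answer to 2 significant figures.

9.6

z = ln(30/9) / ln(346/9.01) = 1.2040 / 3.6481 = 0.3300
c = 9 / 9.01^0.3300 = 9 / 2.066 = 4.357
S₃ = 4.357 × 10.8^0.3300 = 4.357 × 2.193 ≈ 9.555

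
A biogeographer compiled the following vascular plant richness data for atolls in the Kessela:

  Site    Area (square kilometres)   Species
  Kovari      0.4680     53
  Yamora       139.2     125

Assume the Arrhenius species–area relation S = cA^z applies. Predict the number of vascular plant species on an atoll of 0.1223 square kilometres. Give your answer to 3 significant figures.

43.3

z = ln(125/53) / ln(139.2/0.468) = 0.8580 / 5.6952 = 0.1507
c = 53 / 0.468^0.1507 = 53 / 0.8919 = 59.42
S₃ = 59.42 × 0.1223^0.1507 = 59.42 × 0.7286 ≈ 43.3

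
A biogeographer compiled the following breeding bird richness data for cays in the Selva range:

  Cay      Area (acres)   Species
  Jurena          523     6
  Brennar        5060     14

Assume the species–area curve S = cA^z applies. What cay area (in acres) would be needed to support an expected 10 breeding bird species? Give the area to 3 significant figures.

z = ln(14/6) / ln(5060/523) = 0.8473 / 2.2695 = 0.3733
c = 6 / 523^0.3733 = 6 / 10.35 = 0.5797
A = (10/0.5797)^(1/0.3733) ⇒ ln A = ln(17.25)/0.3733 = 7.6279
A = e^7.6279 ≈ 2055 acres

2050 acres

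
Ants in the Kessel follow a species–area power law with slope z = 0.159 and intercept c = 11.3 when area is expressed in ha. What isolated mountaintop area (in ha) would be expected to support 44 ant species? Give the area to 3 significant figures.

44 = 11.3 × A^0.159  ⇒  A^0.159 = 44/11.3 = 3.894
ln A = ln(3.894) / 0.159 = 1.3594 / 0.159 = 8.5496
A = e^8.5496 ≈ 5165 ha

5160 ha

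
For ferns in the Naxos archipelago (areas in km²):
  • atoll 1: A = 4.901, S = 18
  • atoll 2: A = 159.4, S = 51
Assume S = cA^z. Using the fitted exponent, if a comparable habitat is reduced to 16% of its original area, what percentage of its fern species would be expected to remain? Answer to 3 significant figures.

57.8%

z = ln(51/18) / ln(159.4/4.901) = 1.0415 / 3.4820 = 0.2991
S_new/S_old = (A_new/A_old)^z = 0.16^0.2991 = exp(0.2991 × -1.8326) = 0.578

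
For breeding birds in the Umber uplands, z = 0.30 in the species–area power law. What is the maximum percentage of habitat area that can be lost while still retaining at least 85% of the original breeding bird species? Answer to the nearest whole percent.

42%

Need (A_new/A_old)^0.3 = 0.85, so A_new/A_old = 0.85^(1/0.3) = 0.85^3.333
ln(A_new/A_old) = ln 0.85 / 0.3 = -0.1625 / 0.3 = -0.5417
A_new/A_old = e^-0.5417 ≈ 0.5817
Fraction that can be lost = 1 − 0.5817 = 0.4183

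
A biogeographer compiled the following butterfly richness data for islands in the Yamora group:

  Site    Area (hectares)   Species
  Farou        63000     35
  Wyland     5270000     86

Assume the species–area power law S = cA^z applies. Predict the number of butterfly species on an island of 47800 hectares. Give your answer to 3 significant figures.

33.1

z = ln(86/35) / ln(5270000/63000) = 0.8990 / 4.4267 = 0.2031
c = 35 / 63000^0.2031 = 35 / 9.434 = 3.71
S₃ = 3.71 × 47800^0.2031 = 3.71 × 8.919 ≈ 33.09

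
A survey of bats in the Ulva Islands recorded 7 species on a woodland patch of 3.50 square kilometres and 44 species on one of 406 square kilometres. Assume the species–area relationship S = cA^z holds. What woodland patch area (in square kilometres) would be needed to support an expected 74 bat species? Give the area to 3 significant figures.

1560 square kilometres

z = ln(44/7) / ln(406/3.5) = 1.8383 / 4.7536 = 0.3867
c = 7 / 3.5^0.3867 = 7 / 1.623 = 4.312
A = (74/4.312)^(1/0.3867) ⇒ ln A = ln(17.16)/0.3867 = 7.3507
A = e^7.3507 ≈ 1557 square kilometres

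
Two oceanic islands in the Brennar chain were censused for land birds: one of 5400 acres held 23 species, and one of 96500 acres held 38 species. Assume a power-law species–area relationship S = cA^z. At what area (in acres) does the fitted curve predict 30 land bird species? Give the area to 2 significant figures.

25000 acres

z = ln(38/23) / ln(96500/5400) = 0.5021 / 2.8831 = 0.1741
c = 23 / 5400^0.1741 = 23 / 4.467 = 5.149
A = (30/5.149)^(1/0.1741) ⇒ ln A = ln(5.826)/0.1741 = 10.1199
A = e^10.1199 ≈ 24832 acres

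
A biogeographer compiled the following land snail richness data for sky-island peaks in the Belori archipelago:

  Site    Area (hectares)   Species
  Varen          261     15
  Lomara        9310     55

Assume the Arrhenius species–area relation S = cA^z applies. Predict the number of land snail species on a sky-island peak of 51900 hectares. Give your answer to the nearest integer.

z = ln(55/15) / ln(9310/261) = 1.2993 / 3.5743 = 0.3635
c = 15 / 261^0.3635 = 15 / 7.559 = 1.984
S₃ = 1.984 × 51900^0.3635 = 1.984 × 51.76 ≈ 102.7

103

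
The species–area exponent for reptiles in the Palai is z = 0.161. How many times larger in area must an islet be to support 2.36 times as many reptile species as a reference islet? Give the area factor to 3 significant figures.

207

(A₂/A₁)^0.161 = 2.36, so A₂/A₁ = 2.36^(1/0.161) = 2.36^6.211
ln(A₂/A₁) = ln 2.36 / 0.161 = 0.8587 / 0.161 = 5.3333
A₂/A₁ = e^5.3333 ≈ 207.1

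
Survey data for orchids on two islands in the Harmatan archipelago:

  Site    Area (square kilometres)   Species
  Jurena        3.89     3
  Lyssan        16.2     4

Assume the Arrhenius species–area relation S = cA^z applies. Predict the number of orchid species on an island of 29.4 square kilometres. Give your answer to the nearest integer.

5

z = ln(4/3) / ln(16.2/3.89) = 0.2877 / 1.4266 = 0.2017
c = 3 / 3.89^0.2017 = 3 / 1.315 = 2.281
S₃ = 2.281 × 29.4^0.2017 = 2.281 × 1.977 ≈ 4.511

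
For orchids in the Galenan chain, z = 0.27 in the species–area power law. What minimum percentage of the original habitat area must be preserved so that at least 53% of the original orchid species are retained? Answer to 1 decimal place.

Need (A_new/A_old)^0.27 = 0.53, so A_new/A_old = 0.53^(1/0.27) = 0.53^3.704
ln(A_new/A_old) = ln 0.53 / 0.27 = -0.6349 / 0.27 = -2.3514
A_new/A_old = e^-2.3514 ≈ 0.09524

9.5%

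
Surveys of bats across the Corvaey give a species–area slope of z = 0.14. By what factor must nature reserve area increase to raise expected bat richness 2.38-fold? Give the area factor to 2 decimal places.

489.59

(A₂/A₁)^0.14 = 2.38, so A₂/A₁ = 2.38^(1/0.14) = 2.38^7.143
ln(A₂/A₁) = ln 2.38 / 0.14 = 0.8671 / 0.14 = 6.1936
A₂/A₁ = e^6.1936 ≈ 489.6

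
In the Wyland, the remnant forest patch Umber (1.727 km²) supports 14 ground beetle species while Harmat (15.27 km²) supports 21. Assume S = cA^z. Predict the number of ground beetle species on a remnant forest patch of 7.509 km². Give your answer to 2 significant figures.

z = ln(21/14) / ln(15.27/1.727) = 0.4055 / 2.1795 = 0.1860
c = 14 / 1.727^0.1860 = 14 / 1.107 = 12.65
S₃ = 12.65 × 7.509^0.1860 = 12.65 × 1.455 ≈ 18.4

18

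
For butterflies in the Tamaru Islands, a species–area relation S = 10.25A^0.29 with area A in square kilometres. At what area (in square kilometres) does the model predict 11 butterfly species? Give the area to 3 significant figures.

1.28 square kilometres

11 = 10.25 × A^0.29  ⇒  A^0.29 = 11/10.25 = 1.073
ln A = ln(1.073) / 0.29 = 0.0706 / 0.29 = 0.2435
A = e^0.2435 ≈ 1.276 square kilometres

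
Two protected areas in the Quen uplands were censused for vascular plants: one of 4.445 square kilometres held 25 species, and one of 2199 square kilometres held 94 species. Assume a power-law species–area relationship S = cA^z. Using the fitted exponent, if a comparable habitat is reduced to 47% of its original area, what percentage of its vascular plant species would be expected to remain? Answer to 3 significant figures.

85.1%

z = ln(94/25) / ln(2199/4.445) = 1.3244 / 6.2040 = 0.2135
S_new/S_old = (A_new/A_old)^z = 0.47^0.2135 = exp(0.2135 × -0.7550) = 0.8511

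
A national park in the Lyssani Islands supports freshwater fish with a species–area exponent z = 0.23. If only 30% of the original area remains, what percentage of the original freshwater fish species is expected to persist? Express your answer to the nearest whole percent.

76%

S_new/S_old = (A_new/A_old)^z = 0.3^0.23
= exp(0.23 × ln 0.3) = exp(0.23 × -1.2040) = exp(-0.2769) ≈ 0.7581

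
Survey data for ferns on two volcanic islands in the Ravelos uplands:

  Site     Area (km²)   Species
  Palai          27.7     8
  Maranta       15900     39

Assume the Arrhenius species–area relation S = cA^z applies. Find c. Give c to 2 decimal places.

z = ln(S₂/S₁) / ln(A₂/A₁) = ln(39/8) / ln(15900/27.7) = 1.5841 / 6.3526 = 0.2494
c = S₁ / A₁^z = 8 / 27.7^0.2494 = 8 / 2.289 = 3.495

3.49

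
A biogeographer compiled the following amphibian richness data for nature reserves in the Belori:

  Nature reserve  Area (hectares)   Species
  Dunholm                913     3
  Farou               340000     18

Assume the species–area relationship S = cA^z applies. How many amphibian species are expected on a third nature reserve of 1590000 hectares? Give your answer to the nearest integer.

z = ln(18/3) / ln(340000/913) = 1.7918 / 5.9200 = 0.3027
c = 3 / 913^0.3027 = 3 / 7.871 = 0.3811
S₃ = 0.3811 × 1590000^0.3027 = 0.3811 × 75.32 ≈ 28.71

29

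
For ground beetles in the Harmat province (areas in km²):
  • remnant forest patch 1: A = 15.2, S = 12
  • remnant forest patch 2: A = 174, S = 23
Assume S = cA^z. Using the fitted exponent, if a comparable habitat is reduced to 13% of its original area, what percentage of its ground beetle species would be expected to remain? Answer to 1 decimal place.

z = ln(23/12) / ln(174/15.2) = 0.6506 / 2.4378 = 0.2669
S_new/S_old = (A_new/A_old)^z = 0.13^0.2669 = exp(0.2669 × -2.0402) = 0.5801

58.0%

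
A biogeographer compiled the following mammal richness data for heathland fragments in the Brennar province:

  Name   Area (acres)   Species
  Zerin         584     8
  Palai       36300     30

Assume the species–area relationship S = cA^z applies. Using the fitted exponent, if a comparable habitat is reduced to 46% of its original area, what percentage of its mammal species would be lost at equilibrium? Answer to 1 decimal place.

z = ln(30/8) / ln(36300/584) = 1.3218 / 4.1297 = 0.3201
S_new/S_old = (A_new/A_old)^z = 0.46^0.3201 = exp(0.3201 × -0.7765) = 0.7799
Fraction lost = 1 − 0.7799 = 0.2201

22.0%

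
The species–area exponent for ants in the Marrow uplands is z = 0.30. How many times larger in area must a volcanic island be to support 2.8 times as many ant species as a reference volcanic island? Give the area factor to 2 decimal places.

30.94

(A₂/A₁)^0.3 = 2.8, so A₂/A₁ = 2.8^(1/0.3) = 2.8^3.333
ln(A₂/A₁) = ln 2.8 / 0.3 = 1.0296 / 0.3 = 3.4321
A₂/A₁ = e^3.4321 ≈ 30.94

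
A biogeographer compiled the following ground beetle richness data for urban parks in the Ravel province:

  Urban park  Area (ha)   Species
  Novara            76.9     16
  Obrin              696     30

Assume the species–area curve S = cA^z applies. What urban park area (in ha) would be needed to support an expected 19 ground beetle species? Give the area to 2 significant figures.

z = ln(30/16) / ln(696/76.9) = 0.6286 / 2.2028 = 0.2854
c = 16 / 76.9^0.2854 = 16 / 3.453 = 4.634
A = (19/4.634)^(1/0.2854) ⇒ ln A = ln(4.1)/0.2854 = 4.9447
A = e^4.9447 ≈ 140.4 ha

140 ha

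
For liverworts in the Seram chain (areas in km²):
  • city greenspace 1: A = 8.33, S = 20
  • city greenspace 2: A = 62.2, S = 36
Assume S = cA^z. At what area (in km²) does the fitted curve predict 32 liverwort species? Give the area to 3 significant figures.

41.6 km²

z = ln(36/20) / ln(62.2/8.33) = 0.5878 / 2.0105 = 0.2924
c = 20 / 8.33^0.2924 = 20 / 1.858 = 10.76
A = (32/10.76)^(1/0.2924) ⇒ ln A = ln(2.974)/0.2924 = 3.7275
A = e^3.7275 ≈ 41.57 km²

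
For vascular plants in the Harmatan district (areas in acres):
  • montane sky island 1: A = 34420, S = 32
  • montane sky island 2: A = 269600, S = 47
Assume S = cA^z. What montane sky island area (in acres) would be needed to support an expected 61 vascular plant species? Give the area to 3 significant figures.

1090000 acres

z = ln(47/32) / ln(269600/34420) = 0.3844 / 2.0583 = 0.1868
c = 32 / 34420^0.1868 = 32 / 7.036 = 4.548
A = (61/4.548)^(1/0.1868) ⇒ ln A = ln(13.41)/0.1868 = 13.9007
A = e^13.9007 ≈ 1088959 acres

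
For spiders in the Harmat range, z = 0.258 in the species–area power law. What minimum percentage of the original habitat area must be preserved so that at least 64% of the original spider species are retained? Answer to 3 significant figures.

17.7%

Need (A_new/A_old)^0.258 = 0.64, so A_new/A_old = 0.64^(1/0.258) = 0.64^3.876
ln(A_new/A_old) = ln 0.64 / 0.258 = -0.4463 / 0.258 = -1.7298
A_new/A_old = e^-1.7298 ≈ 0.1773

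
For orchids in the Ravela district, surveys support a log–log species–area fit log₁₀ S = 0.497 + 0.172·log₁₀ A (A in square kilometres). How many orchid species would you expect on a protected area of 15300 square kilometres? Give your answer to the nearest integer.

S = 3.141 × 15300^0.172
ln S = ln 3.141 + 0.172 × ln 15300 = 1.1444 + 0.172 × 9.6356 = 2.8017
S = e^2.8017 ≈ 16.47

16 species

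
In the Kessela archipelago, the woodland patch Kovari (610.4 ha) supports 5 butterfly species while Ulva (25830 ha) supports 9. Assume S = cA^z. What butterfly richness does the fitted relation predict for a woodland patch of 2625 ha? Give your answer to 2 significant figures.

6.3

z = ln(9/5) / ln(25830/610.4) = 0.5878 / 3.7452 = 0.1569
c = 5 / 610.4^0.1569 = 5 / 2.736 = 1.827
S₃ = 1.827 × 2625^0.1569 = 1.827 × 3.44 ≈ 6.286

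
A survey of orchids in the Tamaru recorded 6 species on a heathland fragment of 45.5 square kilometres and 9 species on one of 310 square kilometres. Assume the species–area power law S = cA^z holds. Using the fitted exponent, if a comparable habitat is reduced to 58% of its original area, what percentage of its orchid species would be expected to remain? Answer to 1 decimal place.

89.1%

z = ln(9/6) / ln(310/45.5) = 0.4055 / 1.9189 = 0.2113
S_new/S_old = (A_new/A_old)^z = 0.58^0.2113 = exp(0.2113 × -0.5447) = 0.8913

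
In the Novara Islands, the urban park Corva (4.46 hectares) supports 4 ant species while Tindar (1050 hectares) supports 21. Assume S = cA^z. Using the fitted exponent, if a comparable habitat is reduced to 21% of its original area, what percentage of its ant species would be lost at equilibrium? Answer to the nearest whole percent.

z = ln(21/4) / ln(1050/4.46) = 1.6582 / 5.4614 = 0.3036
S_new/S_old = (A_new/A_old)^z = 0.21^0.3036 = exp(0.3036 × -1.5606) = 0.6226
Fraction lost = 1 − 0.6226 = 0.3774

38%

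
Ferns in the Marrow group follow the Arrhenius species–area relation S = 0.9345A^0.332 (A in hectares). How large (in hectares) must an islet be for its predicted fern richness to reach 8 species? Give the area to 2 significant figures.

8 = 0.9345 × A^0.332  ⇒  A^0.332 = 8/0.9345 = 8.561
ln A = ln(8.561) / 0.332 = 2.1472 / 0.332 = 6.4674
A = e^6.4674 ≈ 643.8 hectares

640 hectares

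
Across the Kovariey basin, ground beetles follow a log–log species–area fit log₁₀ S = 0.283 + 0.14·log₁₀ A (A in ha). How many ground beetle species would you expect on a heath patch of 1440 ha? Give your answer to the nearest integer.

S = 1.919 × 1440^0.14 = 1.919 × 2.768 ≈ 5.311

5 species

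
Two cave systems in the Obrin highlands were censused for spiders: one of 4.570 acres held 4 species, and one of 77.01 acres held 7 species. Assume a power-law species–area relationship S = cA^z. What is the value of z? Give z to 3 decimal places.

Taking logs: ln S = ln c + z ln A, so z = (ln S₂ − ln S₁)/(ln A₂ − ln A₁).
z = ln(7/4) / ln(77.01/4.57) = ln(1.75) / ln(16.85) = 0.5596 / 2.8244 = 0.1981

0.198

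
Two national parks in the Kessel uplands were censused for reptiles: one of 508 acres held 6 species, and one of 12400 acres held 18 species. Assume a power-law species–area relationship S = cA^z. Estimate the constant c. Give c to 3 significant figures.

0.704

z = ln(S₂/S₁) / ln(A₂/A₁) = ln(18/6) / ln(12400/508) = 1.0986 / 3.1950 = 0.3439
c = S₁ / A₁^z = 6 / 508^0.3439 = 6 / 8.52 = 0.7042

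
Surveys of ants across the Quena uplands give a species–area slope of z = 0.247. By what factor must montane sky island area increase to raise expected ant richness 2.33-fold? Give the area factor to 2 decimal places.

(A₂/A₁)^0.247 = 2.33, so A₂/A₁ = 2.33^(1/0.247) = 2.33^4.049
ln(A₂/A₁) = ln 2.33 / 0.247 = 0.8459 / 0.247 = 3.4246
A₂/A₁ = e^3.4246 ≈ 30.71

30.71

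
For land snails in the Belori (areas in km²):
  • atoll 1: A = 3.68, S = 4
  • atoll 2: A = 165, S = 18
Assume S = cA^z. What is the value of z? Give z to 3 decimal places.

Taking logs: ln S = ln c + z ln A, so z = (ln S₂ − ln S₁)/(ln A₂ − ln A₁).
z = ln(18/4) / ln(165/3.68) = ln(4.5) / ln(44.84) = 1.5041 / 3.8030 = 0.3955

0.395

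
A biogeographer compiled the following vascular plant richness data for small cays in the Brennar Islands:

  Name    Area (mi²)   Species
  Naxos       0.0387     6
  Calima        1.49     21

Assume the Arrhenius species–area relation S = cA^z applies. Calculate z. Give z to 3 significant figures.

0.343

Taking logs: ln S = ln c + z ln A, so z = (ln S₂ − ln S₁)/(ln A₂ − ln A₁).
z = ln(21/6) / ln(1.49/0.0387) = ln(3.5) / ln(38.5) = 1.2528 / 3.6507 = 0.3432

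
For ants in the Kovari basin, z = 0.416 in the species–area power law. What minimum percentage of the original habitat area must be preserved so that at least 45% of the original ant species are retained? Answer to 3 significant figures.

14.7%

Need (A_new/A_old)^0.416 = 0.45, so A_new/A_old = 0.45^(1/0.416) = 0.45^2.404
ln(A_new/A_old) = ln 0.45 / 0.416 = -0.7985 / 0.416 = -1.9195
A_new/A_old = e^-1.9195 ≈ 0.1467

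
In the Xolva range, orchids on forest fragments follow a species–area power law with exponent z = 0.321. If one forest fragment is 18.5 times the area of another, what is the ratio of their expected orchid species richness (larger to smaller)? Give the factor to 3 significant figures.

S₂/S₁ = (A₂/A₁)^z = 18.5^0.321
ln(S₂/S₁) = 0.321 × ln 18.5 = 0.321 × 2.9178 = 0.9366
S₂/S₁ = e^0.9366 ≈ 2.551

2.55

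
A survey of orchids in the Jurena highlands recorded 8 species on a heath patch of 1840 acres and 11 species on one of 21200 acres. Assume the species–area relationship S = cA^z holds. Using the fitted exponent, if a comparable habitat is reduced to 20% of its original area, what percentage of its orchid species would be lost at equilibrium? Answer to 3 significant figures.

18.9%

z = ln(11/8) / ln(21200/1840) = 0.3185 / 2.4442 = 0.1303
S_new/S_old = (A_new/A_old)^z = 0.2^0.1303 = exp(0.1303 × -1.6094) = 0.8108
Fraction lost = 1 − 0.8108 = 0.1892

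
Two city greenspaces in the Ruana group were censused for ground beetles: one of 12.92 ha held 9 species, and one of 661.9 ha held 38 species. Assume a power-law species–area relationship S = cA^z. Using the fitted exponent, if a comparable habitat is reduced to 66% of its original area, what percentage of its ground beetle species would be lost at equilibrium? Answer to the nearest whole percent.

z = ln(38/9) / ln(661.9/12.92) = 1.4404 / 3.9363 = 0.3659
S_new/S_old = (A_new/A_old)^z = 0.66^0.3659 = exp(0.3659 × -0.4155) = 0.859
Fraction lost = 1 − 0.859 = 0.141

14%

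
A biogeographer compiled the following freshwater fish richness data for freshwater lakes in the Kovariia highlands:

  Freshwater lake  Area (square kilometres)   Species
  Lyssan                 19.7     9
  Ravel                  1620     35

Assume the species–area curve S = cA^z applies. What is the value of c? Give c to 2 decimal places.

3.59

z = ln(S₂/S₁) / ln(A₂/A₁) = ln(35/9) / ln(1620/19.7) = 1.3581 / 4.4096 = 0.3080
c = S₁ / A₁^z = 9 / 19.7^0.3080 = 9 / 2.504 = 3.594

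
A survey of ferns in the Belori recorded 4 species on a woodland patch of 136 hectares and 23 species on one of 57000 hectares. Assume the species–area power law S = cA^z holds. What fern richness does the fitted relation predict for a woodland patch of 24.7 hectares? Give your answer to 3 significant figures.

2.44

z = ln(23/4) / ln(57000/136) = 1.7492 / 6.0382 = 0.2897
c = 4 / 136^0.2897 = 4 / 4.15 = 0.9638
S₃ = 0.9638 × 24.7^0.2897 = 0.9638 × 2.532 ≈ 2.44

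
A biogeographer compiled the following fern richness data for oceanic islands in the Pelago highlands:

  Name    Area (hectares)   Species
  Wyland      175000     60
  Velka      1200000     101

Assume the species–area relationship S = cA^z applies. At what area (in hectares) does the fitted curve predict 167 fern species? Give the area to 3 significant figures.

7700000 hectares

z = ln(101/60) / ln(1200000/175000) = 0.5208 / 1.9253 = 0.2705
c = 60 / 175000^0.2705 = 60 / 26.19 = 2.291
A = (167/2.291)^(1/0.2705) ⇒ ln A = ln(72.91)/0.2705 = 15.8569
A = e^15.8569 ≈ 7701591 hectares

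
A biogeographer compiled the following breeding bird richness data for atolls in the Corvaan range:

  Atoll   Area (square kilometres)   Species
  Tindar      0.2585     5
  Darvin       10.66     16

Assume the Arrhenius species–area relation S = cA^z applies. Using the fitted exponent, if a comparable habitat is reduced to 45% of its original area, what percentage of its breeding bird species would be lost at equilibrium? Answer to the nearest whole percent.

z = ln(16/5) / ln(10.66/0.2585) = 1.1632 / 3.7194 = 0.3127
S_new/S_old = (A_new/A_old)^z = 0.45^0.3127 = exp(0.3127 × -0.7985) = 0.779
Fraction lost = 1 − 0.779 = 0.221

22%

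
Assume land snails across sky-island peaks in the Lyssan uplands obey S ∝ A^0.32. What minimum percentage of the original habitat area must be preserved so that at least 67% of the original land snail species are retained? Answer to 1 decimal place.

28.6%

Need (A_new/A_old)^0.32 = 0.67, so A_new/A_old = 0.67^(1/0.32) = 0.67^3.125
ln(A_new/A_old) = ln 0.67 / 0.32 = -0.4005 / 0.32 = -1.2515
A_new/A_old = e^-1.2515 ≈ 0.2861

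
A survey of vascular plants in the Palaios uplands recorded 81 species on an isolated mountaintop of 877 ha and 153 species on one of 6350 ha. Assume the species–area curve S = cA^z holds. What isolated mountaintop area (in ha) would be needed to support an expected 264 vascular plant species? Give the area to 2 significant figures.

z = ln(153/81) / ln(6350/877) = 0.6360 / 1.9797 = 0.3213
c = 81 / 877^0.3213 = 81 / 8.82 = 9.184
A = (264/9.184)^(1/0.3213) ⇒ ln A = ln(28.75)/0.3213 = 10.4543
A = e^10.4543 ≈ 34692 ha

35000 ha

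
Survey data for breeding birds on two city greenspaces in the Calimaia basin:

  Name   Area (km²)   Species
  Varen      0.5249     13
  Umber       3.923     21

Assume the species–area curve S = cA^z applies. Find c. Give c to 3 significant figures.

z = ln(S₂/S₁) / ln(A₂/A₁) = ln(21/13) / ln(3.923/0.5249) = 0.4796 / 2.0114 = 0.2384
c = S₁ / A₁^z = 13 / 0.5249^0.2384 = 13 / 0.8575 = 15.16

15.2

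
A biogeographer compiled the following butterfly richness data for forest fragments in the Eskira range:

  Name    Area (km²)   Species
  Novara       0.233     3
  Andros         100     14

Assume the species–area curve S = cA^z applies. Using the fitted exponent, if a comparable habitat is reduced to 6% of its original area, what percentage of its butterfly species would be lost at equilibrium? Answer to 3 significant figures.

z = ln(14/3) / ln(100/0.233) = 1.5404 / 6.0619 = 0.2541
S_new/S_old = (A_new/A_old)^z = 0.06^0.2541 = exp(0.2541 × -2.8134) = 0.4892
Fraction lost = 1 − 0.4892 = 0.5108

51.1%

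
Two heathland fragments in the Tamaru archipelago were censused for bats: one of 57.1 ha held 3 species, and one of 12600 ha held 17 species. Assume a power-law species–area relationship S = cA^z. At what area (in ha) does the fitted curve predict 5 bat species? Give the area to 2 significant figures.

z = ln(17/3) / ln(12600/57.1) = 1.7346 / 5.3966 = 0.3214
c = 3 / 57.1^0.3214 = 3 / 3.67 = 0.8175
A = (5/0.8175)^(1/0.3214) ⇒ ln A = ln(6.116)/0.3214 = 5.6341
A = e^5.6341 ≈ 279.8 ha

280 ha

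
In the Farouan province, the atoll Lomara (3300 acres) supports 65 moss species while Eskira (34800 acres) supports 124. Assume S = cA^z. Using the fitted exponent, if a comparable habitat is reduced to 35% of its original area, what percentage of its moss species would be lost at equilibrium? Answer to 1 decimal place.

25.0%

z = ln(124/65) / ln(34800/3300) = 0.6459 / 2.3557 = 0.2742
S_new/S_old = (A_new/A_old)^z = 0.35^0.2742 = exp(0.2742 × -1.0498) = 0.7499
Fraction lost = 1 − 0.7499 = 0.2501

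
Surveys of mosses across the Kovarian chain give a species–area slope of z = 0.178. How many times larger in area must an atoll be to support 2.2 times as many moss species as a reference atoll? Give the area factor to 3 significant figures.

(A₂/A₁)^0.178 = 2.2, so A₂/A₁ = 2.2^(1/0.178) = 2.2^5.618
ln(A₂/A₁) = ln 2.2 / 0.178 = 0.7885 / 0.178 = 4.4295
A₂/A₁ = e^4.4295 ≈ 83.89

83.9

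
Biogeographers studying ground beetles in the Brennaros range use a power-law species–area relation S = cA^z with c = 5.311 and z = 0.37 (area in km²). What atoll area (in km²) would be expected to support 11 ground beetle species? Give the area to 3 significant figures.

11 = 5.311 × A^0.37  ⇒  A^0.37 = 11/5.311 = 2.071
ln A = ln(2.071) / 0.37 = 0.7281 / 0.37 = 1.9679
A = e^1.9679 ≈ 7.155 km²

7.16 km²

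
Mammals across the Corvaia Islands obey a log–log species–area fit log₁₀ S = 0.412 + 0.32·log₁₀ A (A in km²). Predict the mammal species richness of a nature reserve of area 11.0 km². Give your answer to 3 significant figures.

5.56

S = 2.582 × 11^0.32
ln S = ln 2.582 + 0.32 × ln 11 = 0.9487 + 0.32 × 2.3979 = 1.7160
S = e^1.7160 ≈ 5.562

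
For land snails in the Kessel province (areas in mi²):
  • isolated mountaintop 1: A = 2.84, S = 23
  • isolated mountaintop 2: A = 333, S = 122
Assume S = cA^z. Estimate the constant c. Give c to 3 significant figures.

z = ln(S₂/S₁) / ln(A₂/A₁) = ln(122/23) / ln(333/2.84) = 1.6685 / 4.7643 = 0.3502
c = S₁ / A₁^z = 23 / 2.84^0.3502 = 23 / 1.441 = 15.96

16.0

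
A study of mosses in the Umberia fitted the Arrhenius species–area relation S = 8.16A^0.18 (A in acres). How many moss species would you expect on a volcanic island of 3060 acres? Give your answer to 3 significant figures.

S = 8.16 × 3060^0.18
ln S = ln 8.16 + 0.18 × ln 3060 = 2.0992 + 0.18 × 8.0262 = 3.5440
S = e^3.5440 ≈ 34.6

34.6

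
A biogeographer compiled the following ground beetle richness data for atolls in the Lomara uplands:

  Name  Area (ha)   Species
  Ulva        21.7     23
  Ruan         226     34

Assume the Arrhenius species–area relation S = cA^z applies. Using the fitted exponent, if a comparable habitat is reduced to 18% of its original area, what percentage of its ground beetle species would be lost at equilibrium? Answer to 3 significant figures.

24.9%

z = ln(34/23) / ln(226/21.7) = 0.3909 / 2.3432 = 0.1668
S_new/S_old = (A_new/A_old)^z = 0.18^0.1668 = exp(0.1668 × -1.7148) = 0.7512
Fraction lost = 1 − 0.7512 = 0.2488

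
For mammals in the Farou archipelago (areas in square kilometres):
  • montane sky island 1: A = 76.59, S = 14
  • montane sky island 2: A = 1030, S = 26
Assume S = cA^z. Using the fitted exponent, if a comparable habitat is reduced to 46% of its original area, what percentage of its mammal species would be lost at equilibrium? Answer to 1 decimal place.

z = ln(26/14) / ln(1030/76.59) = 0.6190 / 2.5988 = 0.2382
S_new/S_old = (A_new/A_old)^z = 0.46^0.2382 = exp(0.2382 × -0.7765) = 0.8311
Fraction lost = 1 − 0.8311 = 0.1689

16.9%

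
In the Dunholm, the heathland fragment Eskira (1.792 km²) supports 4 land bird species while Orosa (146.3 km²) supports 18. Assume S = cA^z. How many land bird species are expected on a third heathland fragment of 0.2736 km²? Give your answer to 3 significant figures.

2.10

z = ln(18/4) / ln(146.3/1.792) = 1.5041 / 4.4023 = 0.3417
c = 4 / 1.792^0.3417 = 4 / 1.221 = 3.277
S₃ = 3.277 × 0.2736^0.3417 = 3.277 × 0.6422 ≈ 2.105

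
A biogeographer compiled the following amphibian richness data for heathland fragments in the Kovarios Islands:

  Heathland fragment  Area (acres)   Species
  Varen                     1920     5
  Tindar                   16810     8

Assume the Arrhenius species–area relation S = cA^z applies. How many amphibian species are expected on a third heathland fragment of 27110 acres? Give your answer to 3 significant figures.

8.87

z = ln(8/5) / ln(16810/1920) = 0.4700 / 2.1696 = 0.2166
c = 5 / 1920^0.2166 = 5 / 5.143 = 0.9721
S₃ = 0.9721 × 27110^0.2166 = 0.9721 × 9.127 ≈ 8.873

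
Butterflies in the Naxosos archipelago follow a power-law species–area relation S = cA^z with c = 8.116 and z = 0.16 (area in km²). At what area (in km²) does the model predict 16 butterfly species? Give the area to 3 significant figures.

69.6 km²

16 = 8.116 × A^0.16  ⇒  A^0.16 = 16/8.116 = 1.971
ln A = ln(1.971) / 0.16 = 0.6788 / 0.16 = 4.2422
A = e^4.2422 ≈ 69.56 km²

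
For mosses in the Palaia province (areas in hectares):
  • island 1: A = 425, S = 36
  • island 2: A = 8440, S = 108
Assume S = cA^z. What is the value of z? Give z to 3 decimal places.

Taking logs: ln S = ln c + z ln A, so z = (ln S₂ − ln S₁)/(ln A₂ − ln A₁).
z = ln(108/36) / ln(8440/425) = ln(3) / ln(19.86) = 1.0986 / 2.9886 = 0.3676

0.368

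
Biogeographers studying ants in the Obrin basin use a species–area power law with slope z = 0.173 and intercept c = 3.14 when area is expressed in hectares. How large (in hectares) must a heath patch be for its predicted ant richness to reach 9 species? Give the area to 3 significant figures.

440 hectares

9 = 3.14 × A^0.173  ⇒  A^0.173 = 9/3.14 = 2.866
ln A = ln(2.866) / 0.173 = 1.0530 / 0.173 = 6.0867
A = e^6.0867 ≈ 440 hectares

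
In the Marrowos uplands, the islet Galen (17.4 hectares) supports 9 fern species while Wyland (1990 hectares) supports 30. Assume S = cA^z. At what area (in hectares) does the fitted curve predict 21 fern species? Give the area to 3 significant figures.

z = ln(30/9) / ln(1990/17.4) = 1.2040 / 4.7394 = 0.2540
c = 9 / 17.4^0.2540 = 9 / 2.066 = 4.356
A = (21/4.356)^(1/0.2540) ⇒ ln A = ln(4.821)/0.2540 = 6.1918
A = e^6.1918 ≈ 488.7 hectares

489 hectares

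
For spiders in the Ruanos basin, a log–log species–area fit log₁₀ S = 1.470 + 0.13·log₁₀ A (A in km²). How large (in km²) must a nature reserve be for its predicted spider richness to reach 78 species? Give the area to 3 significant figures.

1770 km²

78 = 29.51 × A^0.13  ⇒  A^0.13 = 78/29.51 = 2.643
ln A = ln(2.643) / 0.13 = 0.9719 / 0.13 = 7.4762
A = e^7.4762 ≈ 1766 km²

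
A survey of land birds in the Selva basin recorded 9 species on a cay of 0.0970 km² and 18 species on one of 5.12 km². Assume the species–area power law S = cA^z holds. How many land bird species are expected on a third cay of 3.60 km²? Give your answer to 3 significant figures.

16.9

z = ln(18/9) / ln(5.12/0.097) = 0.6931 / 3.9662 = 0.1748
c = 9 / 0.097^0.1748 = 9 / 0.6652 = 13.53
S₃ = 13.53 × 3.6^0.1748 = 13.53 × 1.251 ≈ 16.93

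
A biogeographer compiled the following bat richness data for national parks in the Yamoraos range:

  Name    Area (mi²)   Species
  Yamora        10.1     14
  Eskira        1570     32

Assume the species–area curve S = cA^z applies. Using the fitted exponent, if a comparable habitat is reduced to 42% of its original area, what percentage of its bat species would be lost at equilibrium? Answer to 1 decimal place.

z = ln(32/14) / ln(1570/10.1) = 0.8267 / 5.0463 = 0.1638
S_new/S_old = (A_new/A_old)^z = 0.42^0.1638 = exp(0.1638 × -0.8675) = 0.8675
Fraction lost = 1 − 0.8675 = 0.1325

13.2%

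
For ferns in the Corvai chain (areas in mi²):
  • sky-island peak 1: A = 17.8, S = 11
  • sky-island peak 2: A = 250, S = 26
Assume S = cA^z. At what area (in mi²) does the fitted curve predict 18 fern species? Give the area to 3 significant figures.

80.8 mi²

z = ln(26/11) / ln(250/17.8) = 0.8602 / 2.6423 = 0.3256
c = 11 / 17.8^0.3256 = 11 / 2.553 = 4.308
A = (18/4.308)^(1/0.3256) ⇒ ln A = ln(4.178)/0.3256 = 4.3919
A = e^4.3919 ≈ 80.8 mi²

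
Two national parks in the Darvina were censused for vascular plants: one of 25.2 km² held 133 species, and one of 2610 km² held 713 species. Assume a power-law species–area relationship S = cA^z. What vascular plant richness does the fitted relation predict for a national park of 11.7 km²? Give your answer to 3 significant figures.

z = ln(713/133) / ln(2610/25.2) = 1.6791 / 4.6403 = 0.3619
c = 133 / 25.2^0.3619 = 133 / 3.214 = 41.38
S₃ = 41.38 × 11.7^0.3619 = 41.38 × 2.435 ≈ 100.8

101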